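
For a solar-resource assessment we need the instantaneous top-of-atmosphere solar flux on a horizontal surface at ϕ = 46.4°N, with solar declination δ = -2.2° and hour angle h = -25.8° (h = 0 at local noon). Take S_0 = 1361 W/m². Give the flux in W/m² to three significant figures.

cos θ_z = sin ϕ sin δ + cos ϕ cos δ cos h = -0.027799 + 0.620420 = 0.592621.
Flux = S_0 · cos θ_z = 1361 × 0.592621 = 806.6 W/m².

807 W/m²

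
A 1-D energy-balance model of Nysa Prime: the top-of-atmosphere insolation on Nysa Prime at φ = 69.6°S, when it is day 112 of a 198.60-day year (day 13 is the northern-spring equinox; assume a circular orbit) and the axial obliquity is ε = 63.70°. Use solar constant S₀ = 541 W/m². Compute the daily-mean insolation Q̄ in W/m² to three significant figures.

Solar longitude: λ_s = 360° × (112 − 13)/198.60 = 179.456°.
sin δ = sin 63.70° × sin 179.456° = 0.00851, so δ = +0.488°.
cos H₀ = −tan(-69.6°) tan(+0.488°) = 0.0229, H₀ = 1.5479 rad.
Bracket: H₀ sin φ sin δ + cos φ cos δ sin H₀ = 1.5479×-0.93728×0.00851 + 0.34857×0.99996×0.99974 = -0.012346 + 0.348465 = 0.336119.
Q̄ = (S₀/π) × [bracket] = (541/π) × 0.336119 = 57.88 W/m².

Q̄ ≈ 57.9 W/m²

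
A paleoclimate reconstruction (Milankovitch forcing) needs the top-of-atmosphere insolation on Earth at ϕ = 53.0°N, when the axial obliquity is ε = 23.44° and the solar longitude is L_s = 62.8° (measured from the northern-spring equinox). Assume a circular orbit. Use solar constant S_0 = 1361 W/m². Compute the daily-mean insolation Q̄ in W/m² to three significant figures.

Solar declination: sin δ = sin ε · sin L_s = sin 23.44° × sin 62.8° = 0.35380, so δ = +20.720°.
cos h₀ = −tan(+53.0°) tan(+20.720°) = -0.5020, h₀ = 2.0967 rad.
Bracket: h₀ sin ϕ sin δ + cos ϕ cos δ sin h₀ = 2.0967×0.79864×0.35380 + 0.60182×0.93532×0.86488 = 0.592441 + 0.486836 = 1.079277.
Q̄ = (S_0/π) × [bracket] = (1361/π) × 1.079277 = 467.6 W/m².

Q̄ ≈ 468 W/m²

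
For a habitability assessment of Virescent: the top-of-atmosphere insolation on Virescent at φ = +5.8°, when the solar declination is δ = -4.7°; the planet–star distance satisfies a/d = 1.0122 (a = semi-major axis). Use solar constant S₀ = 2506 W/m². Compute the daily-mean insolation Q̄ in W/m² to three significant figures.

cos H₀ = −tan(+5.8°) tan(-4.700°) = 0.0084, H₀ = 1.5624 rad.
Bracket: H₀ sin φ sin δ + cos φ cos δ sin H₀ = 1.5624×0.10106×-0.08194 + 0.99488×0.99664×0.99997 = -0.012938 + 0.991507 = 0.978569.
Inverse-square distance factor (a/d)² = 1.0122² = 1.024549.
Q̄ = (S₀/π) × 1.024549 × [bracket] = (2506/π) × 1.024549 × 0.978569 = 799.8 W/m².

Q̄ ≈ 800 W/m²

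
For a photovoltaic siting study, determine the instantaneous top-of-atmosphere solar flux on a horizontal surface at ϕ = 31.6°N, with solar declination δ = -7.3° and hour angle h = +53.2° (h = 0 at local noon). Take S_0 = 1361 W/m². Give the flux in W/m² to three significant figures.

cos θ_z = sin ϕ sin δ + cos ϕ cos δ cos h = -0.066580 + 0.506069 = 0.439489.
Flux = S_0 · cos θ_z = 1361 × 0.439489 = 598.1 W/m².

598 W/m²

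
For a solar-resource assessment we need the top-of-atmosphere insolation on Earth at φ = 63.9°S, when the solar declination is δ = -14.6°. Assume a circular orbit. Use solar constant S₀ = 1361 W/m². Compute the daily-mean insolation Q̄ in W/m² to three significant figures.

Q̄ ≈ 365 W/m²

cos H₀ = −tan(-63.9°) tan(-14.600°) = -0.5317, H₀ = 2.1314 rad.
Bracket: H₀ sin φ sin δ + cos φ cos δ sin H₀ = 2.1314×-0.89803×-0.25207 + 0.43994×0.96771×0.84693 = 0.482477 + 0.360567 = 0.843044.
Q̄ = (S₀/π) × [bracket] = (1361/π) × 0.843044 = 365.2 W/m².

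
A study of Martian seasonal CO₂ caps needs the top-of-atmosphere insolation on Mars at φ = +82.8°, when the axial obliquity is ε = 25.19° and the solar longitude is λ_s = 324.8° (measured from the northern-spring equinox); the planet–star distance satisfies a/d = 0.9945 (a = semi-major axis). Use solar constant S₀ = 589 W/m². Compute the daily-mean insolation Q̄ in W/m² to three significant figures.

Q̄ ≈ 0.00 W/m²

Solar declination: sin δ = sin ε · sin λ_s = sin 25.19° × sin 324.8° = -0.24534, so δ = -14.202°.
cos H₀ = −tan(+82.8°) tan(-14.202°) = 2.0033 ≥ 1 ⇒ polar night, H₀ = 0 and Q̄ = 0.
Inverse-square distance factor (a/d)² = 0.9945² = 0.989030.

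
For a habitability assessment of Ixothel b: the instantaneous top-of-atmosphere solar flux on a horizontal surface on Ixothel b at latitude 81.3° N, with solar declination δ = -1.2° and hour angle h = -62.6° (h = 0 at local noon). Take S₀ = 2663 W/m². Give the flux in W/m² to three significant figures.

130 W/m²

cos θ_z = sin φ sin δ + cos φ cos δ cos h = -0.020701 + 0.069595 = 0.048894.
Flux = S₀ · cos θ_z = 2663 × 0.048894 = 130.2 W/m².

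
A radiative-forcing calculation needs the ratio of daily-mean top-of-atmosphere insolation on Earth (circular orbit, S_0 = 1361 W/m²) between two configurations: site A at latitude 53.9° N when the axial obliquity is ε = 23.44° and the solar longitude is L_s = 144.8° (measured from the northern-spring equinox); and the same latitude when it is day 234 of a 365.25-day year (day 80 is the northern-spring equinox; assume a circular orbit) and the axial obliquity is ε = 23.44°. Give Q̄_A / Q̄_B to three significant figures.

Q̄_A / Q̄_B ≈ 1.07

— Configuration A (ϕ=+53.9°):
Solar declination: sin δ = sin ε · sin L_s = sin 23.44° × sin 144.8° = 0.22930, so δ = +13.256°.
cos h₀ = −tan(+53.9°) tan(+13.256°) = -0.3231, h₀ = 1.8998 rad.
Bracket: h₀ sin ϕ sin δ + cos ϕ cos δ sin h₀ = 1.8998×0.80799×0.22930 + 0.58920×0.97336×0.94638 = 0.351980 + 0.542752 = 0.894732.
Q̄ = (S_0/π) × [bracket] = (1361/π) × 0.894732 = 387.62 W/m².
— Configuration B (ϕ=+53.9°):
Solar longitude: L_s = 360° × (234 − 80)/365.25 = 151.786°.
sin δ = sin 23.44° × sin 151.786° = 0.18806, so δ = +10.839°.
cos h₀ = −tan(+53.9°) tan(+10.839°) = -0.2626, h₀ = 1.8365 rad.
Bracket: h₀ sin ϕ sin δ + cos ϕ cos δ sin h₀ = 1.8365×0.80799×0.18806 + 0.58920×0.98216×0.96491 = 0.279057 + 0.558382 = 0.837439.
Q̄ = (S_0/π) × [bracket] = (1361/π) × 0.837439 = 362.80 W/m².
Ratio Q̄_A / Q̄_B = 387.62 / 362.80 = 1.068.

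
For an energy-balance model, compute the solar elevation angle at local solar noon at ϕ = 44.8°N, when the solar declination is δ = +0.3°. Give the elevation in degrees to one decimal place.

45.5°

At local noon the hour angle is zero, so the zenith angle equals |ϕ − δ| = |+44.8° − (+0.300°)| = 44.500°.
Elevation = 90° − 44.500° = 45.5°.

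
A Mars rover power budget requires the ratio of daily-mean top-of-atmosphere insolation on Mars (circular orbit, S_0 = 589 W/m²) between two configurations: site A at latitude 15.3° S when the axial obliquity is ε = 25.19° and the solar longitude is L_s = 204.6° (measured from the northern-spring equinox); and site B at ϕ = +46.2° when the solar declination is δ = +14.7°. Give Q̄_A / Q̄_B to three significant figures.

Q̄_A / Q̄_B ≈ 1.04

— Configuration A (ϕ=-15.3°):
Solar declination: sin δ = sin ε · sin L_s = sin 25.19° × sin 204.6° = -0.17718, so δ = -10.205°.
cos h₀ = −tan(-15.3°) tan(-10.205°) = -0.0492, h₀ = 1.6201 rad.
Bracket: h₀ sin ϕ sin δ + cos ϕ cos δ sin h₀ = 1.6201×-0.26387×-0.17718 + 0.96456×0.98418×0.99879 = 0.075744 + 0.948152 = 1.023896.
Q̄ = (S_0/π) × [bracket] = (589/π) × 1.023896 = 191.96 W/m².
— Configuration B (ϕ=+46.2°):
cos h₀ = −tan(+46.2°) tan(+14.700°) = -0.2736, h₀ = 1.8479 rad.
Bracket: h₀ sin ϕ sin δ + cos ϕ cos δ sin h₀ = 1.8479×0.72176×0.25376 + 0.69214×0.96727×0.96185 = 0.338450 + 0.643945 = 0.982395.
Q̄ = (S_0/π) × [bracket] = (589/π) × 0.982395 = 184.18 W/m².
Ratio Q̄_A / Q̄_B = 191.96 / 184.18 = 1.042.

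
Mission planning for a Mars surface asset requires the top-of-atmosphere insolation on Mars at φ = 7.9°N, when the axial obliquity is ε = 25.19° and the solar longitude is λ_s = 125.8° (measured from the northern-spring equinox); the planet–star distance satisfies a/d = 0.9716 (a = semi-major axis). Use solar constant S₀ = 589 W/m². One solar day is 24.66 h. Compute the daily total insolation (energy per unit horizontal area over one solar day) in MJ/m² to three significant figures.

15.8 MJ/m²

Solar declination: sin δ = sin ε · sin λ_s = sin 25.19° × sin 125.8° = 0.34521, so δ = +20.194°.
cos H₀ = −tan(+7.9°) tan(+20.194°) = -0.0510, H₀ = 1.6219 rad.
Bracket: H₀ sin φ sin δ + cos φ cos δ sin H₀ = 1.6219×0.13744×0.34521 + 0.99051×0.93853×0.99870 = 0.076952 + 0.928415 = 1.005367.
Inverse-square distance factor (a/d)² = 0.9716² = 0.944007.
Q̄ = (S₀/π) × 0.944007 × [bracket] = (589/π) × 0.944007 × 1.005367 = 177.94 W/m².
Daily total = Q̄ × 24.66 h × 3600 s/h = 177.94 × 24.66 × 3600 / 10⁶ = 15.80 MJ/m².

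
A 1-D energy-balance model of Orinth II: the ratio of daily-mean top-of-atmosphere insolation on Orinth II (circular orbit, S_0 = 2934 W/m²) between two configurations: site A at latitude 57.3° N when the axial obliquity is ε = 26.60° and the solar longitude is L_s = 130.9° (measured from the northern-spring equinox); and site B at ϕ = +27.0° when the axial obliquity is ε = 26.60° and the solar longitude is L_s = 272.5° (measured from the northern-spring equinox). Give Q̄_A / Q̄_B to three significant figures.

— Configuration A (ϕ=+57.3°):
Solar declination: sin δ = sin ε · sin L_s = sin 26.60° × sin 130.9° = 0.33844, so δ = +19.782°.
cos h₀ = −tan(+57.3°) tan(+19.782°) = -0.5602, h₀ = 2.1655 rad.
Bracket: h₀ sin ϕ sin δ + cos ϕ cos δ sin h₀ = 2.1655×0.84151×0.33844 + 0.54024×0.94099×0.82833 = 0.616736 + 0.421090 = 1.037826.
Q̄ = (S_0/π) × [bracket] = (2934/π) × 1.037826 = 969.25 W/m².
— Configuration B (ϕ=+27.0°):
Solar declination: sin δ = sin ε · sin L_s = sin 26.60° × sin 272.5° = -0.44733, so δ = -26.573°.
cos h₀ = −tan(+27.0°) tan(-26.573°) = 0.2548, h₀ = 1.3131 rad.
Bracket: h₀ sin ϕ sin δ + cos ϕ cos δ sin h₀ = 1.3131×0.45399×-0.44733 + 0.89101×0.89437×0.96698 = -0.266669 + 0.770579 = 0.503910.
Q̄ = (S_0/π) × [bracket] = (2934/π) × 0.503910 = 470.61 W/m².
Ratio Q̄_A / Q̄_B = 969.25 / 470.61 = 2.060.

Q̄_A / Q̄_B ≈ 2.06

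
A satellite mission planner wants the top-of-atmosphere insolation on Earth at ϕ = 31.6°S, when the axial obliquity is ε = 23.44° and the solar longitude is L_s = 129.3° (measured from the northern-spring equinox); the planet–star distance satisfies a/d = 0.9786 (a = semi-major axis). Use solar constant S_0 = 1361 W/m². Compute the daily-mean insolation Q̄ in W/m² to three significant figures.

Solar declination: sin δ = sin ε · sin L_s = sin 23.44° × sin 129.3° = 0.30782, so δ = +17.928°.
cos h₀ = −tan(-31.6°) tan(+17.928°) = 0.1990, h₀ = 1.3704 rad.
Bracket: h₀ sin ϕ sin δ + cos ϕ cos δ sin h₀ = 1.3704×-0.52399×0.30782 + 0.85173×0.95144×0.97999 = -0.221038 + 0.794154 = 0.573116.
Inverse-square distance factor (a/d)² = 0.9786² = 0.957658.
Q̄ = (S_0/π) × 0.957658 × [bracket] = (1361/π) × 0.957658 × 0.573116 = 237.8 W/m².

Q̄ ≈ 238 W/m²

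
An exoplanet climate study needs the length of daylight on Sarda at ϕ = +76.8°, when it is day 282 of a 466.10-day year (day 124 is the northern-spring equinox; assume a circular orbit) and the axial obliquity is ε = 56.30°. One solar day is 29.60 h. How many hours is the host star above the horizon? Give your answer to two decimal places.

29.60 h

Solar longitude: L_s = 360° × (282 − 124)/466.10 = 122.034°.
sin δ = sin 56.30° × sin 122.034° = 0.70528, so δ = +44.852°.
Sunrise equation: cos h₀ = −tan ϕ · tan δ = -4.2415 ≤ −1, so the host star never sets (polar day) and h₀ = π.
Daylight = 2h₀/(2π) × 29.60 h = (3.1416/π) × 29.60 = 29.60 h.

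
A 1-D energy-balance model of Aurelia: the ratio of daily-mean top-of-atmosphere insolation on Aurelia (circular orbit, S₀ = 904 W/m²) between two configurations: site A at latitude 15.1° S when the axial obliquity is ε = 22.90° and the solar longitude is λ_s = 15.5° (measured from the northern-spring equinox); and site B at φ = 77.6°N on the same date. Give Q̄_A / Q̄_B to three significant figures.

— Configuration A (φ=-15.1°):
Solar declination: sin δ = sin ε · sin λ_s = sin 22.90° × sin 15.5° = 0.10399, so δ = +5.969°.
cos H₀ = −tan(-15.1°) tan(+5.969°) = 0.0282, H₀ = 1.5426 rad.
Bracket: H₀ sin φ sin δ + cos φ cos δ sin H₀ = 1.5426×-0.26050×0.10399 + 0.96547×0.99458×0.99960 = -0.041788 + 0.959853 = 0.918065.
Q̄ = (S₀/π) × [bracket] = (904/π) × 0.918065 = 264.18 W/m².
— Configuration B (φ=+77.6°):
cos H₀ = −tan(+77.6°) tan(+5.969°) = -0.4755, H₀ = 2.0664 rad.
Bracket: H₀ sin φ sin δ + cos φ cos δ sin H₀ = 2.0664×0.97667×0.10399 + 0.21474×0.99458×0.87969 = 0.209872 + 0.187881 = 0.397753.
Q̄ = (S₀/π) × [bracket] = (904/π) × 0.397753 = 114.45 W/m².
Ratio Q̄_A / Q̄_B = 264.18 / 114.45 = 2.308.

Q̄_A / Q̄_B ≈ 2.31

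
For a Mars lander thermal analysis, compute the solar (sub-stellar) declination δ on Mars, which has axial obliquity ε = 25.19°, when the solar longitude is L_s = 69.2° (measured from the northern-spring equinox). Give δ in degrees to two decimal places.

δ = +23.45°

sin δ = sin ε · sin L_s = sin 25.19° × sin 69.2° = 0.397882.
δ = arcsin(0.397882) = +23.45°.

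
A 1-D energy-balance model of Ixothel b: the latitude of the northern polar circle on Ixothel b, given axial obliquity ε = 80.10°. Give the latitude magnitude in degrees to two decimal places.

9.90°

The polar circle is the lowest latitude that experiences at least one full rotation of continuous daylight at the northern-summer solstice; it lies at |φ| = 90° − ε = 90° − 80.10° = 9.90°.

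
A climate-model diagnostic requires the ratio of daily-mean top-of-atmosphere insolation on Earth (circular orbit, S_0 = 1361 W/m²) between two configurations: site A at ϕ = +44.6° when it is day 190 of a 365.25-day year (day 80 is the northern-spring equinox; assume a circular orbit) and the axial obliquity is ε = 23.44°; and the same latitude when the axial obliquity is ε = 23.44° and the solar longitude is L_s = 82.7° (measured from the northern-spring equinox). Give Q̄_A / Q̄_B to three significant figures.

Q̄_A / Q̄_B ≈ 0.983

— Configuration A (ϕ=+44.6°):
Solar longitude: L_s = 360° × (190 − 80)/365.25 = 108.419°.
sin δ = sin 23.44° × sin 108.419° = 0.37741, so δ = +22.173°.
cos h₀ = −tan(+44.6°) tan(+22.173°) = -0.4019, h₀ = 1.9844 rad.
Bracket: h₀ sin ϕ sin δ + cos ϕ cos δ sin h₀ = 1.9844×0.70215×0.37741 + 0.71203×0.92605×0.91568 = 0.525863 + 0.603777 = 1.129640.
Q̄ = (S_0/π) × [bracket] = (1361/π) × 1.129640 = 489.38 W/m².
— Configuration B (ϕ=+44.6°):
Solar declination: sin δ = sin ε · sin L_s = sin 23.44° × sin 82.7° = 0.39456, so δ = +23.239°.
cos h₀ = −tan(+44.6°) tan(+23.239°) = -0.4234, h₀ = 2.0080 rad.
Bracket: h₀ sin ϕ sin δ + cos ϕ cos δ sin h₀ = 2.0080×0.70215×0.39456 + 0.71203×0.91887×0.90592 = 0.556297 + 0.592710 = 1.149007.
Q̄ = (S_0/π) × [bracket] = (1361/π) × 1.149007 = 497.77 W/m².
Ratio Q̄_A / Q̄_B = 489.38 / 497.77 = 0.9831.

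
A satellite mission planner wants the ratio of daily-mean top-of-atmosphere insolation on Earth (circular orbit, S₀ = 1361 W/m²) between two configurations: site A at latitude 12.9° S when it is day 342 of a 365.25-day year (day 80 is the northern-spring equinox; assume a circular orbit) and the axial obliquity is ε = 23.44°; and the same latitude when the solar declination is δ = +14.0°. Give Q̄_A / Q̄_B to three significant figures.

Q̄_A / Q̄_B ≈ 1.20

— Configuration A (φ=-12.9°):
Solar longitude: λ_s = 360° × (342 − 80)/365.25 = 258.234°.
sin δ = sin 23.44° × sin 258.234° = -0.38943, so δ = -22.919°.
cos H₀ = −tan(-12.9°) tan(-22.919°) = -0.0968, H₀ = 1.6678 rad.
Bracket: H₀ sin φ sin δ + cos φ cos δ sin H₀ = 1.6678×-0.22325×-0.38943 + 0.97476×0.92106×0.99530 = 0.144999 + 0.893593 = 1.038592.
Q̄ = (S₀/π) × [bracket] = (1361/π) × 1.038592 = 449.94 W/m².
— Configuration B (φ=-12.9°):
cos H₀ = −tan(-12.9°) tan(+14.000°) = 0.0571, H₀ = 1.5137 rad.
Bracket: H₀ sin φ sin δ + cos φ cos δ sin H₀ = 1.5137×-0.22325×0.24192 + 0.97476×0.97030×0.99837 = -0.081753 + 0.944268 = 0.862515.
Q̄ = (S₀/π) × [bracket] = (1361/π) × 0.862515 = 373.66 W/m².
Ratio Q̄_A / Q̄_B = 449.94 / 373.66 = 1.204.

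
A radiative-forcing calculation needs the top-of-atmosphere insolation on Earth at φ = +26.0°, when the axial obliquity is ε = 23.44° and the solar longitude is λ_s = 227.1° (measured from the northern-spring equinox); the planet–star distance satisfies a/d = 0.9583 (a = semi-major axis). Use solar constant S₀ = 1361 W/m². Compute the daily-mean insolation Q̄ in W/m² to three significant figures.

Solar declination: sin δ = sin ε · sin λ_s = sin 23.44° × sin 227.1° = -0.29140, so δ = -16.942°.
cos H₀ = −tan(+26.0°) tan(-16.942°) = 0.1486, H₀ = 1.4217 rad.
Bracket: H₀ sin φ sin δ + cos φ cos δ sin H₀ = 1.4217×0.43837×-0.29140 + 0.89879×0.95660×0.98890 = -0.181609 + 0.850239 = 0.668630.
Inverse-square distance factor (a/d)² = 0.9583² = 0.918339.
Q̄ = (S₀/π) × 0.918339 × [bracket] = (1361/π) × 0.918339 × 0.668630 = 266.0 W/m².

Q̄ ≈ 266 W/m²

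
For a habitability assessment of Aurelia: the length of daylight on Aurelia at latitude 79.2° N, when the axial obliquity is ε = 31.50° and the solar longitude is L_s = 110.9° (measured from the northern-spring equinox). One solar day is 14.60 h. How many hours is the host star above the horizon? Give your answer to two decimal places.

Solar declination: sin δ = sin ε · sin L_s = sin 31.50° × sin 110.9° = 0.48812, so δ = +29.217°.
Sunrise equation: cos h₀ = −tan ϕ · tan δ = -2.9318 ≤ −1, so the host star never sets (polar day) and h₀ = π.
Daylight = 2h₀/(2π) × 14.60 h = (3.1416/π) × 14.60 = 14.60 h.

14.60 h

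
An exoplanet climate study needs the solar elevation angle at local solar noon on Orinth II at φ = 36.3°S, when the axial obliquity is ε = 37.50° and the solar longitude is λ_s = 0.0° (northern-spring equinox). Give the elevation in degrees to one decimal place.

53.7°

Solar declination: sin δ = sin ε · sin λ_s = sin 37.50° × sin 0.0° = 0.00000, so δ = +0.000°.
At local noon the hour angle is zero, so the zenith angle equals |φ − δ| = |-36.3° − (+0.000°)| = 36.300°.
Elevation = 90° − 36.300° = 53.7°.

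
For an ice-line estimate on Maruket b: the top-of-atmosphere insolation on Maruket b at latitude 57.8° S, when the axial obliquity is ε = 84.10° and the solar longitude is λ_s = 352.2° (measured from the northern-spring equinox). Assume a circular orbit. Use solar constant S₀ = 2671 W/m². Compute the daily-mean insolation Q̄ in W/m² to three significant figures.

Solar declination: sin δ = sin ε · sin λ_s = sin 84.10° × sin 352.2° = -0.13500, so δ = -7.758°.
cos H₀ = −tan(-57.8°) tan(-7.758°) = -0.2164, H₀ = 1.7889 rad.
Bracket: H₀ sin φ sin δ + cos φ cos δ sin H₀ = 1.7889×-0.84619×-0.13500 + 0.53288×0.99085×0.97632 = 0.204356 + 0.515501 = 0.719857.
Q̄ = (S₀/π) × [bracket] = (2671/π) × 0.719857 = 612.0 W/m².

Q̄ ≈ 612 W/m²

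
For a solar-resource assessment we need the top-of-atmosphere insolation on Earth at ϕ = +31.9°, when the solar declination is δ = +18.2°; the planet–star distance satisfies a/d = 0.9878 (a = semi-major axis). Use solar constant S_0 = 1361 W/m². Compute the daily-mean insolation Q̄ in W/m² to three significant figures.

cos h₀ = −tan(+31.9°) tan(+18.200°) = -0.2046, h₀ = 1.7769 rad.
Bracket: h₀ sin ϕ sin δ + cos ϕ cos δ sin h₀ = 1.7769×0.52844×0.31233 + 0.84897×0.94997×0.97884 = 0.293273 + 0.789431 = 1.082704.
Inverse-square distance factor (a/d)² = 0.9878² = 0.975749.
Q̄ = (S_0/π) × 0.975749 × [bracket] = (1361/π) × 0.975749 × 1.082704 = 457.7 W/m².

Q̄ ≈ 458 W/m²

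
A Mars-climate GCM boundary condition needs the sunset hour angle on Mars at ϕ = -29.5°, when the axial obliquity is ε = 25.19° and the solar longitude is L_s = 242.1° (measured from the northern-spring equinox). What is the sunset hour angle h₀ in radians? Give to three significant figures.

Solar declination: sin δ = sin ε · sin L_s = sin 25.19° × sin 242.1° = -0.37615, so δ = -22.095°.
cos h₀ = −tan ϕ · tan δ = −tan(-29.5°) × tan(-22.095°) = -0.2297, so h₀ = 1.8025 rad = 103.28°.

h₀ = 1.80 rad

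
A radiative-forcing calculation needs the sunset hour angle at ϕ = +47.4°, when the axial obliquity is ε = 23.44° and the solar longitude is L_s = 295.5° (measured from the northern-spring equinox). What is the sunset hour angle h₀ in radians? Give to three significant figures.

Solar declination: sin δ = sin ε · sin L_s = sin 23.44° × sin 295.5° = -0.35904, so δ = -21.041°.
cos h₀ = −tan ϕ · tan δ = −tan(+47.4°) × tan(-21.041°) = 0.4183, so h₀ = 1.1392 rad = 65.27°.

h₀ = 1.14 rad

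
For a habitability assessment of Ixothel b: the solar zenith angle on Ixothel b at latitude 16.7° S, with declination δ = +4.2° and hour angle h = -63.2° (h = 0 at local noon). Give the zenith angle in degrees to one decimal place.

θ_z = 65.8°

cos θ_z = sin ϕ sin δ + cos ϕ cos δ cos h = -0.021046 + 0.430701 = 0.409655.
θ_z = arccos(0.409655) = 65.8°.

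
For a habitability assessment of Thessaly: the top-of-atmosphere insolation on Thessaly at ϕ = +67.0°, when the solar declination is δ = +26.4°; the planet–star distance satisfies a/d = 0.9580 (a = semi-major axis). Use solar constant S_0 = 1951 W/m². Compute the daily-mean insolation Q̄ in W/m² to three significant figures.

Q̄ ≈ 733 W/m²

cos h₀ = −tan(+67.0°) tan(+26.400°) = -1.1695 ≤ −1 ⇒ polar day, h₀ = π.
Bracket: h₀ sin ϕ sin δ + cos ϕ cos δ sin h₀ = 3.1416×0.92050×0.44464 + 0.39073×0.89571×0.00000 = 1.285829 + 0.000000 = 1.285829.
Inverse-square distance factor (a/d)² = 0.9580² = 0.917764.
Q̄ = (S_0/π) × 0.917764 × [bracket] = (1951/π) × 0.917764 × 1.285829 = 732.9 W/m².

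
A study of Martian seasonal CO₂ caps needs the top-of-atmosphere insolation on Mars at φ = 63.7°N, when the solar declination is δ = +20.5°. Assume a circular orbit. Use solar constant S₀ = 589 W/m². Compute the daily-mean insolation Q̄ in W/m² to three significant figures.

Q̄ ≈ 194 W/m²

cos H₀ = −tan(+63.7°) tan(+20.500°) = -0.7565, H₀ = 2.4287 rad.
Bracket: H₀ sin φ sin δ + cos φ cos δ sin H₀ = 2.4287×0.89649×0.35021 + 0.44307×0.93667×0.65400 = 0.762514 + 0.271417 = 1.033931.
Q̄ = (S₀/π) × [bracket] = (589/π) × 1.033931 = 193.8 W/m².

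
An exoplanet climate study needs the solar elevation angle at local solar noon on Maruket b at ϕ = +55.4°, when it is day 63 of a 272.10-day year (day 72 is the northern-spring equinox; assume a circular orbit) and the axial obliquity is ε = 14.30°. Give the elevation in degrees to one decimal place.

Solar longitude: L_s = 360° × (63 − 72)/272.10 = -11.907°, i.e. -11.907° + 360° = 348.093°.
sin δ = sin 14.30° × sin 348.093° = -0.05096, so δ = -2.921°.
At local noon the hour angle is zero, so the zenith angle equals |ϕ − δ| = |+55.4° − (-2.921°)| = 58.321°.
Elevation = 90° − 58.321° = 31.7°.

31.7°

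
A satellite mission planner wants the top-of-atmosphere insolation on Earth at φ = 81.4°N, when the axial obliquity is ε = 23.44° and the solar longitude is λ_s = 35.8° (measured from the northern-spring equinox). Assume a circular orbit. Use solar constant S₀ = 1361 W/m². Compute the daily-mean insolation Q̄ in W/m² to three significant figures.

Q̄ ≈ 313 W/m²

Solar declination: sin δ = sin ε · sin λ_s = sin 23.44° × sin 35.8° = 0.23269, so δ = +13.455°.
cos H₀ = −tan(+81.4°) tan(+13.455°) = -1.5820 ≤ −1 ⇒ polar day, H₀ = π.
Bracket: H₀ sin φ sin δ + cos φ cos δ sin H₀ = 3.1416×0.98876×0.23269 + 0.14954×0.97255×0.00000 = 0.722802 + 0.000000 = 0.722802.
Q̄ = (S₀/π) × [bracket] = (1361/π) × 0.722802 = 313.1 W/m².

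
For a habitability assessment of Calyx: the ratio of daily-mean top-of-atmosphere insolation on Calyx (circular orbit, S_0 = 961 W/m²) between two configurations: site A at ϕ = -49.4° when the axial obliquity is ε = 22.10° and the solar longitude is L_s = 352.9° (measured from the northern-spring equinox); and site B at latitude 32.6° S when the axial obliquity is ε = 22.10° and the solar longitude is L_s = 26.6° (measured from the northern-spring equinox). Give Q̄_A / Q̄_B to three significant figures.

— Configuration A (ϕ=-49.4°):
Solar declination: sin δ = sin ε · sin L_s = sin 22.10° × sin 352.9° = -0.04650, so δ = -2.665°.
cos h₀ = −tan(-49.4°) tan(-2.665°) = -0.0543, h₀ = 1.6251 rad.
Bracket: h₀ sin ϕ sin δ + cos ϕ cos δ sin h₀ = 1.6251×-0.75927×-0.04650 + 0.65077×0.99892×0.99852 = 0.057376 + 0.649105 = 0.706481.
Q̄ = (S_0/π) × [bracket] = (961/π) × 0.706481 = 216.11 W/m².
— Configuration B (ϕ=-32.6°):
Solar declination: sin δ = sin ε · sin L_s = sin 22.10° × sin 26.6° = 0.16846, so δ = +9.698°.
cos h₀ = −tan(-32.6°) tan(+9.698°) = 0.1093, h₀ = 1.4613 rad.
Bracket: h₀ sin ϕ sin δ + cos ϕ cos δ sin h₀ = 1.4613×-0.53877×0.16846 + 0.84245×0.98571×0.99401 = -0.132629 + 0.825437 = 0.692808.
Q̄ = (S_0/π) × [bracket] = (961/π) × 0.692808 = 211.93 W/m².
Ratio Q̄_A / Q̄_B = 216.11 / 211.93 = 1.020.

Q̄_A / Q̄_B ≈ 1.02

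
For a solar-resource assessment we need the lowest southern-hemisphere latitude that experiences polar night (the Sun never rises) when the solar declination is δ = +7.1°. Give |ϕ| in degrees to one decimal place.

Polar night requires cos h₀ = −tan ϕ tan δ ≥ 1, i.e. tan ϕ tan δ ≤ −1.
The boundary is |tan ϕ| · |tan δ| = 1, so |ϕ| = 90° − |δ| = 90° − 7.1° = 82.9° in the southern hemisphere.

|ϕ| = 82.9°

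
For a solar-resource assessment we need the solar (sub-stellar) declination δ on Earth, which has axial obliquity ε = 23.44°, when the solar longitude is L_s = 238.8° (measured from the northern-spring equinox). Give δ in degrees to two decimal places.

δ = -19.89°

sin δ = sin ε · sin L_s = sin 23.44° × sin 238.8° = -0.340254.
δ = arcsin(-0.340254) = -19.89°.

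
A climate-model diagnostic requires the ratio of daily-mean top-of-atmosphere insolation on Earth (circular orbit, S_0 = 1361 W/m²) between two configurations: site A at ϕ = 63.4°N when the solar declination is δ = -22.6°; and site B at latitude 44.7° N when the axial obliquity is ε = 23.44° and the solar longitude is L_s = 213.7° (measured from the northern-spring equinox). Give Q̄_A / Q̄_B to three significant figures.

Q̄_A / Q̄_B ≈ 0.0584

— Configuration A (ϕ=+63.4°):
cos h₀ = −tan(+63.4°) tan(-22.600°) = 0.8313, h₀ = 0.5894 rad.
Bracket: h₀ sin ϕ sin δ + cos ϕ cos δ sin h₀ = 0.5894×0.89415×-0.38430 + 0.44776×0.92321×0.55590 = -0.202531 + 0.229796 = 0.027265.
Q̄ = (S_0/π) × [bracket] = (1361/π) × 0.027265 = 11.812 W/m².
— Configuration B (ϕ=+44.7°):
Solar declination: sin δ = sin ε · sin L_s = sin 23.44° × sin 213.7° = -0.22071, so δ = -12.751°.
cos h₀ = −tan(+44.7°) tan(-12.751°) = 0.2239, h₀ = 1.3449 rad.
Bracket: h₀ sin ϕ sin δ + cos ϕ cos δ sin h₀ = 1.3449×0.70339×-0.22071 + 0.71080×0.97534×0.97460 = -0.208789 + 0.675663 = 0.466874.
Q̄ = (S_0/π) × [bracket] = (1361/π) × 0.466874 = 202.26 W/m².
Ratio Q̄_A / Q̄_B = 11.812 / 202.26 = 0.05840.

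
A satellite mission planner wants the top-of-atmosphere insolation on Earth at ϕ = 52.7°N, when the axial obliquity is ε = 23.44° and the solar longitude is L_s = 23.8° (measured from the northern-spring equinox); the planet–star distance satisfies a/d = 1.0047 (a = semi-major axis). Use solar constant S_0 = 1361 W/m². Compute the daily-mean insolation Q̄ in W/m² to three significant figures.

Solar declination: sin δ = sin ε · sin L_s = sin 23.44° × sin 23.8° = 0.16053, so δ = +9.237°.
cos h₀ = −tan(+52.7°) tan(+9.237°) = -0.2135, h₀ = 1.7859 rad.
Bracket: h₀ sin ϕ sin δ + cos ϕ cos δ sin h₀ = 1.7859×0.79547×0.16053 + 0.60599×0.98703×0.97695 = 0.228054 + 0.584343 = 0.812397.
Inverse-square distance factor (a/d)² = 1.0047² = 1.009422.
Q̄ = (S_0/π) × 1.009422 × [bracket] = (1361/π) × 1.009422 × 0.812397 = 355.3 W/m².

Q̄ ≈ 355 W/m²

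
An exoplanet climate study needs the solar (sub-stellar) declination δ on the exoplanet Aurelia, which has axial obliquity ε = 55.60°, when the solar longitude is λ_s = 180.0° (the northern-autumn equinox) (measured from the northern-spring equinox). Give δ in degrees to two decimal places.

sin δ = sin ε · sin λ_s = sin 55.60° × sin 180.0° = 0.000000.
δ = arcsin(0.000000) = +0.00°.

δ = +0.00°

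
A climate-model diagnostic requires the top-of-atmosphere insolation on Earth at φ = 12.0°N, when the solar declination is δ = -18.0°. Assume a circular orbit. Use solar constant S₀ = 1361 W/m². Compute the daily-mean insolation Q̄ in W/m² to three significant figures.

cos H₀ = −tan(+12.0°) tan(-18.000°) = 0.0691, H₀ = 1.5017 rad.
Bracket: H₀ sin φ sin δ + cos φ cos δ sin H₀ = 1.5017×0.20791×-0.30902 + 0.97815×0.95106×0.99761 = -0.096482 + 0.928056 = 0.831574.
Q̄ = (S₀/π) × [bracket] = (1361/π) × 0.831574 = 360.3 W/m².

Q̄ ≈ 360 W/m²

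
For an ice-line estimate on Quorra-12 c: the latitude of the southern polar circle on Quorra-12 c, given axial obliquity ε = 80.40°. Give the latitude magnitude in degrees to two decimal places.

The polar circle is the lowest latitude that experiences at least one full rotation of continuous darkness at the northern-summer solstice; it lies at |ϕ| = 90° − ε = 90° − 80.40° = 9.60°.

9.60°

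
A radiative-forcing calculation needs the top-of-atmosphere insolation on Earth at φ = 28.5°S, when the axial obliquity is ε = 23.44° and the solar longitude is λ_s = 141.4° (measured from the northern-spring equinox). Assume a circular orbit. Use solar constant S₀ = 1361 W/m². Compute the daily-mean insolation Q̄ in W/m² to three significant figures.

Solar declination: sin δ = sin ε · sin λ_s = sin 23.44° × sin 141.4° = 0.24817, so δ = +14.369°.
cos H₀ = −tan(-28.5°) tan(+14.369°) = 0.1391, H₀ = 1.4312 rad.
Bracket: H₀ sin φ sin δ + cos φ cos δ sin H₀ = 1.4312×-0.47716×0.24817 + 0.87882×0.96872×0.99028 = -0.169478 + 0.843056 = 0.673578.
Q̄ = (S₀/π) × [bracket] = (1361/π) × 0.673578 = 291.8 W/m².

Q̄ ≈ 292 W/m²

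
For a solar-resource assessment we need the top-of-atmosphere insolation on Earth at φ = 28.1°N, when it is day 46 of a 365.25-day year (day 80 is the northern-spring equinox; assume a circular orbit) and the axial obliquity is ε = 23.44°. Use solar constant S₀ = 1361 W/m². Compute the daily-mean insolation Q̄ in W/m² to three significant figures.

Q̄ ≈ 305 W/m²

Solar longitude: λ_s = 360° × (46 − 80)/365.25 = -33.511°, i.e. -33.511° + 360° = 326.489°.
sin δ = sin 23.44° × sin 326.489° = -0.21962, so δ = -12.687°.
cos H₀ = −tan(+28.1°) tan(-12.687°) = 0.1202, H₀ = 1.4503 rad.
Bracket: H₀ sin φ sin δ + cos φ cos δ sin H₀ = 1.4503×0.47101×-0.21962 + 0.88213×0.97559×0.99275 = -0.150024 + 0.854358 = 0.704334.
Q̄ = (S₀/π) × [bracket] = (1361/π) × 0.704334 = 305.1 W/m².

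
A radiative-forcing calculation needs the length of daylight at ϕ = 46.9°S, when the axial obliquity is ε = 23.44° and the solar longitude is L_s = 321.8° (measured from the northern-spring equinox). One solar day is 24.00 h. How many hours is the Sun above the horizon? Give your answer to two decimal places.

Solar declination: sin δ = sin ε · sin L_s = sin 23.44° × sin 321.8° = -0.24600, so δ = -14.241°.
cos h₀ = −tan ϕ · tan δ = −tan(-46.9°) × tan(-14.241°) = -0.2712, so h₀ = 1.8454 rad = 105.74°.
Daylight = 2h₀/(2π) × 24.00 h = (1.8454/π) × 24.00 = 14.10 h.

14.10 h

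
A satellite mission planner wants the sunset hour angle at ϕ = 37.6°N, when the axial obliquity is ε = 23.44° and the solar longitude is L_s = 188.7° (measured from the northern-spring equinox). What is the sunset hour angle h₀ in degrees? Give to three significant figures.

Solar declination: sin δ = sin ε · sin L_s = sin 23.44° × sin 188.7° = -0.06017, so δ = -3.450°.
cos h₀ = −tan ϕ · tan δ = −tan(+37.6°) × tan(-3.450°) = 0.0464, so h₀ = 1.5244 rad = 87.34°.

h₀ = 87.3°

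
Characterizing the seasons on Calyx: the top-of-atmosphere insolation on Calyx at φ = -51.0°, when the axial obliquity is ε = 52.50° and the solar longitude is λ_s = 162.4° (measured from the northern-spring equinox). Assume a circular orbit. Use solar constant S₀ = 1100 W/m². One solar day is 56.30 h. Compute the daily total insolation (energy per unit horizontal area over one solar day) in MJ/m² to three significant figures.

24.6 MJ/m²

Solar declination: sin δ = sin ε · sin λ_s = sin 52.50° × sin 162.4° = 0.23989, so δ = +13.880°.
cos H₀ = −tan(-51.0°) tan(+13.880°) = 0.3051, H₀ = 1.2607 rad.
Bracket: H₀ sin φ sin δ + cos φ cos δ sin H₀ = 1.2607×-0.77715×0.23989 + 0.62932×0.97080×0.95231 = -0.235033 + 0.581808 = 0.346775.
Q̄ = (S₀/π) × [bracket] = (1100/π) × 0.346775 = 121.42 W/m².
Daily total = Q̄ × 56.30 h × 3600 s/h = 121.42 × 56.30 × 3600 / 10⁶ = 24.61 MJ/m².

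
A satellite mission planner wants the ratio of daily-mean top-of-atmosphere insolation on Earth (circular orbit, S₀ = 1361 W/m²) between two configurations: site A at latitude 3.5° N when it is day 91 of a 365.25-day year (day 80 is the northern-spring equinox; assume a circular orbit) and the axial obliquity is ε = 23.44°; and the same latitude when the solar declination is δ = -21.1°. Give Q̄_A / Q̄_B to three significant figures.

— Configuration A (φ=+3.5°):
Solar longitude: λ_s = 360° × (91 − 80)/365.25 = 10.842°.
sin δ = sin 23.44° × sin 10.842° = 0.07482, so δ = +4.291°.
cos H₀ = −tan(+3.5°) tan(+4.291°) = -0.0046, H₀ = 1.5754 rad.
Bracket: H₀ sin φ sin δ + cos φ cos δ sin H₀ = 1.5754×0.06105×0.07482 + 0.99813×0.99720×0.99999 = 0.007196 + 0.995325 = 1.002521.
Q̄ = (S₀/π) × [bracket] = (1361/π) × 1.002521 = 434.31 W/m².
— Configuration B (φ=+3.5°):
cos H₀ = −tan(+3.5°) tan(-21.100°) = 0.0236, H₀ = 1.5472 rad.
Bracket: H₀ sin φ sin δ + cos φ cos δ sin H₀ = 1.5472×0.06105×-0.36000 + 0.99813×0.93295×0.99972 = -0.034004 + 0.930945 = 0.896941.
Q̄ = (S₀/π) × [bracket] = (1361/π) × 0.896941 = 388.57 W/m².
Ratio Q̄_A / Q̄_B = 434.31 / 388.57 = 1.118.

Q̄_A / Q̄_B ≈ 1.12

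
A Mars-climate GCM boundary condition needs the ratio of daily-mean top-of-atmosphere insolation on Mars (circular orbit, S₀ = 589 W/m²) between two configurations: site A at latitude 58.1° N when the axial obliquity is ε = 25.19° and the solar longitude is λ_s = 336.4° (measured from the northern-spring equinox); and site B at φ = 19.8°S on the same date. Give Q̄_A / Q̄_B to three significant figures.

Q̄_A / Q̄_B ≈ 0.308

— Configuration A (φ=+58.1°):
Solar declination: sin δ = sin ε · sin λ_s = sin 25.19° × sin 336.4° = -0.17040, so δ = -9.811°.
cos H₀ = −tan(+58.1°) tan(-9.811°) = 0.2778, H₀ = 1.2893 rad.
Bracket: H₀ sin φ sin δ + cos φ cos δ sin H₀ = 1.2893×0.84897×-0.17040 + 0.52844×0.98538×0.96063 = -0.186516 + 0.500214 = 0.313698.
Q̄ = (S₀/π) × [bracket] = (589/π) × 0.313698 = 58.814 W/m².
— Configuration B (φ=-19.8°):
cos H₀ = −tan(-19.8°) tan(-9.811°) = -0.0623, H₀ = 1.6331 rad.
Bracket: H₀ sin φ sin δ + cos φ cos δ sin H₀ = 1.6331×-0.33874×-0.17040 + 0.94088×0.98538×0.99806 = 0.094265 + 0.925326 = 1.019591.
Q̄ = (S₀/π) × [bracket] = (589/π) × 1.019591 = 191.16 W/m².
Ratio Q̄_A / Q̄_B = 58.814 / 191.16 = 0.3077.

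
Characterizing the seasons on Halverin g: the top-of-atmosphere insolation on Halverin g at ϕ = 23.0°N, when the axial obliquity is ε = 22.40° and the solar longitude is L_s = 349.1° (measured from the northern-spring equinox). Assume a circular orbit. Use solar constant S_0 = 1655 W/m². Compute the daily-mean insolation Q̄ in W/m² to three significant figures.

Solar declination: sin δ = sin ε · sin L_s = sin 22.40° × sin 349.1° = -0.07206, so δ = -4.132°.
cos h₀ = −tan(+23.0°) tan(-4.132°) = 0.0307, h₀ = 1.5401 rad.
Bracket: h₀ sin ϕ sin δ + cos ϕ cos δ sin h₀ = 1.5401×0.39073×-0.07206 + 0.92050×0.99740×0.99953 = -0.043363 + 0.917675 = 0.874312.
Q̄ = (S_0/π) × [bracket] = (1655/π) × 0.874312 = 460.6 W/m².

Q̄ ≈ 461 W/m²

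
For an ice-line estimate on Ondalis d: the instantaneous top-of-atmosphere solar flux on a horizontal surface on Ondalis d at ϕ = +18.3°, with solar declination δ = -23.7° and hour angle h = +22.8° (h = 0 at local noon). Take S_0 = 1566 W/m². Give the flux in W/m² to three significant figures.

cos θ_z = sin ϕ sin δ + cos ϕ cos δ cos h = -0.126209 + 0.801425 = 0.675216.
Flux = S_0 · cos θ_z = 1566 × 0.675216 = 1057 W/m².

1.06e+03 W/m²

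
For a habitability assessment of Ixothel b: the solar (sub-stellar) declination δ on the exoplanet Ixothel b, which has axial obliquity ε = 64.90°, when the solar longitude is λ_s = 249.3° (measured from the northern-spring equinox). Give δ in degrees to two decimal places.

sin δ = sin ε · sin λ_s = sin 64.90° × sin 249.3° = -0.847109.
δ = arcsin(-0.847109) = -57.90°.

δ = -57.90°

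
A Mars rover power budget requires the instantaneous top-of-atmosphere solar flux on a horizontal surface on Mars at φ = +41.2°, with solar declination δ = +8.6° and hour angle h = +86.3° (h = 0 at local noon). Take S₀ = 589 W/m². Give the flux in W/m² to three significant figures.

cos θ_z = sin φ sin δ + cos φ cos δ cos h = 0.098497 + 0.048009 = 0.146506.
Flux = S₀ · cos θ_z = 589 × 0.146506 = 86.29 W/m².

86.3 W/m²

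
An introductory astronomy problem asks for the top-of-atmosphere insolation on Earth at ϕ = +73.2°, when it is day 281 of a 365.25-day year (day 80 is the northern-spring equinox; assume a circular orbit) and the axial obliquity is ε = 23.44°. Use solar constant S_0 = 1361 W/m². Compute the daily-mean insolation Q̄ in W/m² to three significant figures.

Q̄ ≈ 54.4 W/m²

Solar longitude: L_s = 360° × (281 − 80)/365.25 = 198.111°.
sin δ = sin 23.44° × sin 198.111° = -0.12366, so δ = -7.103°.
cos h₀ = −tan(+73.2°) tan(-7.103°) = 0.4127, h₀ = 1.1453 rad.
Bracket: h₀ sin ϕ sin δ + cos ϕ cos δ sin h₀ = 1.1453×0.95732×-0.12366 + 0.28903×0.99233×0.91085 = -0.135583 + 0.261244 = 0.125661.
Q̄ = (S_0/π) × [bracket] = (1361/π) × 0.125661 = 54.44 W/m².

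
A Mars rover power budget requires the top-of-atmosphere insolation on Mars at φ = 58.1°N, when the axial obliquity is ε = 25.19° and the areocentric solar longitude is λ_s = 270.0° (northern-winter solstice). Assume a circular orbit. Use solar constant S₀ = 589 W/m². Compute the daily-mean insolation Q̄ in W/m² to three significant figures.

Q̄ ≈ 10.3 W/m²

sin δ = sin 25.19° × sin 270.0° = -0.42562, so δ = -25.190°.
cos H₀ = −tan(+58.1°) tan(-25.190°) = 0.7557, H₀ = 0.7141 rad.
Bracket: H₀ sin φ sin δ + cos φ cos δ sin H₀ = 0.7141×0.84897×-0.42562 + 0.52844×0.90490×0.65497 = -0.258032 + 0.313197 = 0.055165.
Q̄ = (S₀/π) × [bracket] = (589/π) × 0.055165 = 10.34 W/m².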